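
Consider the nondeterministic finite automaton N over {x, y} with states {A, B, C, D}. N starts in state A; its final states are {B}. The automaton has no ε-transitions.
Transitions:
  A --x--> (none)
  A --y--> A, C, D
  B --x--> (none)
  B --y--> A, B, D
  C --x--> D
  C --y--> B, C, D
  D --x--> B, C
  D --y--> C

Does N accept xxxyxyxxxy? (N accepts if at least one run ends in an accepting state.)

Start: {A}
read x: {}
The reachable set is empty and stays empty for the remaining 9 symbols.
Reachable ∩ accepting = {} — empty.

rejected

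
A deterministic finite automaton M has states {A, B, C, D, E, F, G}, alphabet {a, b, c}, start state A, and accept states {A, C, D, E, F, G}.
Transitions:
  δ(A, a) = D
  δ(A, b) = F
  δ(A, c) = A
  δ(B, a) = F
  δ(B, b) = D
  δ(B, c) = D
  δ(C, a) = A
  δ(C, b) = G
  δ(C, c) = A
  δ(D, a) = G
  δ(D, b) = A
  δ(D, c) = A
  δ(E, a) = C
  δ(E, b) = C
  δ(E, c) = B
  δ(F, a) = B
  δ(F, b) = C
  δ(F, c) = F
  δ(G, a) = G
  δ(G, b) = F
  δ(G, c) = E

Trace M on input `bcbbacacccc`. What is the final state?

A

A --b--> F
F --c--> F
F --b--> C
C --b--> G
G --a--> G
G --c--> E
E --a--> C
C --c--> A
A --c--> A
A --c--> A
A --c--> A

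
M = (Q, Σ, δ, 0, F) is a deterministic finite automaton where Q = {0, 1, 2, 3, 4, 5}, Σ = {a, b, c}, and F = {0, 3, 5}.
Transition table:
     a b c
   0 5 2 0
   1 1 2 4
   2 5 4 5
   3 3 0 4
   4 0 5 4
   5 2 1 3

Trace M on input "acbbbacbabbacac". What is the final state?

0 --a--> 5
5 --c--> 3
3 --b--> 0
0 --b--> 2
2 --b--> 4
4 --a--> 0
0 --c--> 0
0 --b--> 2
2 --a--> 5
5 --b--> 1
1 --b--> 2
2 --a--> 5
5 --c--> 3
3 --a--> 3
3 --c--> 4

4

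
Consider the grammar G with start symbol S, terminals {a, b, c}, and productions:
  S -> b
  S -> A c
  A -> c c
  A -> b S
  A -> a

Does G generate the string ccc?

yes

S ⇒ Ac ⇒ ccc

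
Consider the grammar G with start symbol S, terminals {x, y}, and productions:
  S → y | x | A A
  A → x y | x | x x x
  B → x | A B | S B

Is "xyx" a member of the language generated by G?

yes

S ⇒ AA ⇒ xyA ⇒ xyx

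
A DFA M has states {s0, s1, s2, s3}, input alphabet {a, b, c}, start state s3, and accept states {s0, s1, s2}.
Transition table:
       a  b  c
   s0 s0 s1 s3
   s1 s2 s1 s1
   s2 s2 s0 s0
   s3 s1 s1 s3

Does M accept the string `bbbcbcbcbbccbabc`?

rejected

s3 --b--> s1
s1 --b--> s1
s1 --b--> s1
s1 --c--> s1
s1 --b--> s1
s1 --c--> s1
s1 --b--> s1
s1 --c--> s1
s1 --b--> s1
s1 --b--> s1
s1 --c--> s1
s1 --c--> s1
s1 --b--> s1
s1 --a--> s2
s2 --b--> s0
s0 --c--> s3
End in state s3, which is not an accepting state.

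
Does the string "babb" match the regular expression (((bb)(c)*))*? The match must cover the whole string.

babb cannot be split into zero or more pieces each matching ((bb)(c)*).

no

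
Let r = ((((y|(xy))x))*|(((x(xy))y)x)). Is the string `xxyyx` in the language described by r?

The right alternative (((x(xy))y)x) matches xxyyx.

yes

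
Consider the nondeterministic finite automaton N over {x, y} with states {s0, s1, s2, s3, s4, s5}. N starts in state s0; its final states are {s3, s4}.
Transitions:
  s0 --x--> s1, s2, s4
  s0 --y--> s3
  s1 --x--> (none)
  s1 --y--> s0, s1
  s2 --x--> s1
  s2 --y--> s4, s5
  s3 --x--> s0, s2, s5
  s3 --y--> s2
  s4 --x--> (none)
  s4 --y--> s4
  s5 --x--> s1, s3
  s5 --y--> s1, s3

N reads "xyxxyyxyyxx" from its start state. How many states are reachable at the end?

4

Start: {s0}
read x: {s1, s2, s4}
read y: {s0, s1, s4, s5}
read x: {s1, s2, s3, s4}
read x: {s0, s1, s2, s5}
read y: {s0, s1, s3, s4, s5}
read y: {s0, s1, s2, s3, s4}
read x: {s0, s1, s2, s4, s5}
read y: {s0, s1, s3, s4, s5}
read y: {s0, s1, s2, s3, s4}
read x: {s0, s1, s2, s4, s5}
read x: {s1, s2, s3, s4}
Final reachable set {s1, s2, s3, s4} has 4 states.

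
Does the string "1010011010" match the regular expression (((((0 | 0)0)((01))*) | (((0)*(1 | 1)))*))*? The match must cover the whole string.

1010011010 cannot be split into zero or more pieces each matching ((((0|0)0)((01))*)|(((0)*(1|1)))*).

no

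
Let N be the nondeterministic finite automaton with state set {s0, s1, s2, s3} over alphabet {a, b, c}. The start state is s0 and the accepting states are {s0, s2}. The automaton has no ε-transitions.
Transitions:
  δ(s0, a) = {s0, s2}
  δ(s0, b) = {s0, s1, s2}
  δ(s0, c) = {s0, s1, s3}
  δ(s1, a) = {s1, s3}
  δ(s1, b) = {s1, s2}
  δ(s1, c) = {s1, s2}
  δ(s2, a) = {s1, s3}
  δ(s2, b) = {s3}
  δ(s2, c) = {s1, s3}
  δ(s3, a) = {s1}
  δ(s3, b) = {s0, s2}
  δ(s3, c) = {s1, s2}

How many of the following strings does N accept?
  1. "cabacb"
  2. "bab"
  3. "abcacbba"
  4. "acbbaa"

4

"cabacb": accepted
"bab": accepted
"abcacbba": accepted
"acbbaa": accepted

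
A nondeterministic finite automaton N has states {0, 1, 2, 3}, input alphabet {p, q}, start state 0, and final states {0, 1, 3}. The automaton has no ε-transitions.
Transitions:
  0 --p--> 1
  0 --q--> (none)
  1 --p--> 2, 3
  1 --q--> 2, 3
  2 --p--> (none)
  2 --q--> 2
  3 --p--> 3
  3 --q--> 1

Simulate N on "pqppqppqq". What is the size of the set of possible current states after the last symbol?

Start: {0}
read p: {1}
read q: {2, 3}
read p: {3}
read p: {3}
read q: {1}
read p: {2, 3}
read p: {3}
read q: {1}
read q: {2, 3}
Final reachable set {2, 3} has 2 states.

2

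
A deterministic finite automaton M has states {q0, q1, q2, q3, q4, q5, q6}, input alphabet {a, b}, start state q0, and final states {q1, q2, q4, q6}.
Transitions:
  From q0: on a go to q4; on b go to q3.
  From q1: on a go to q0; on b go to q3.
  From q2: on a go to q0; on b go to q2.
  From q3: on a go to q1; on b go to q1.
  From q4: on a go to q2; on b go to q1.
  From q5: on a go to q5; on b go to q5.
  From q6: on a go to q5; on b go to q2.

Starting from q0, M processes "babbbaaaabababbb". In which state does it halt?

q3

q0 --b--> q3
q3 --a--> q1
q1 --b--> q3
q3 --b--> q1
q1 --b--> q3
q3 --a--> q1
q1 --a--> q0
q0 --a--> q4
q4 --a--> q2
q2 --b--> q2
q2 --a--> q0
q0 --b--> q3
q3 --a--> q1
q1 --b--> q3
q3 --b--> q1
q1 --b--> q3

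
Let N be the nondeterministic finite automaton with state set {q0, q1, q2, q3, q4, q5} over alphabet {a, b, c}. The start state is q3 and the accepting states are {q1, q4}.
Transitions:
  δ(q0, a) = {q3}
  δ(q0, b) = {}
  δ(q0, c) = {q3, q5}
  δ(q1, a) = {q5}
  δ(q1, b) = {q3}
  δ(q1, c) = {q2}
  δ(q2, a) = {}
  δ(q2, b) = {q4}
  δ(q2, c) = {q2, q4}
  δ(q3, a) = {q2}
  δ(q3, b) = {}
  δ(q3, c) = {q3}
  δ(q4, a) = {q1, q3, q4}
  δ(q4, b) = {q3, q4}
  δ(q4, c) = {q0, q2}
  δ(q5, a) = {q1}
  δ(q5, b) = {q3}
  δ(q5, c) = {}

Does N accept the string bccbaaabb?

Start: {q3}
read b: {}
The reachable set is empty and stays empty for the remaining 8 symbols.
Reachable ∩ accepting = {} — empty.

rejected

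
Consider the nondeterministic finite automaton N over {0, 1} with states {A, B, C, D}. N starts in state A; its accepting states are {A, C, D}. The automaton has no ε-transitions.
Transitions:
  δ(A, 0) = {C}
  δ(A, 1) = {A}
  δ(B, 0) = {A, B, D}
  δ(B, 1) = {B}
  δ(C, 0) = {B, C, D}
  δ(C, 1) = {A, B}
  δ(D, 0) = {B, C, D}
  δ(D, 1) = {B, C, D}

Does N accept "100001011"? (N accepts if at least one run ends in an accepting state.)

Start: {A}
read 1: {A}
read 0: {C}
read 0: {B, C, D}
read 0: {A, B, C, D}
read 0: {A, B, C, D}
read 1: {A, B, C, D}
read 0: {A, B, C, D}
read 1: {A, B, C, D}
read 1: {A, B, C, D}
Reachable ∩ accepting = {A, C, D} — nonempty.

accepted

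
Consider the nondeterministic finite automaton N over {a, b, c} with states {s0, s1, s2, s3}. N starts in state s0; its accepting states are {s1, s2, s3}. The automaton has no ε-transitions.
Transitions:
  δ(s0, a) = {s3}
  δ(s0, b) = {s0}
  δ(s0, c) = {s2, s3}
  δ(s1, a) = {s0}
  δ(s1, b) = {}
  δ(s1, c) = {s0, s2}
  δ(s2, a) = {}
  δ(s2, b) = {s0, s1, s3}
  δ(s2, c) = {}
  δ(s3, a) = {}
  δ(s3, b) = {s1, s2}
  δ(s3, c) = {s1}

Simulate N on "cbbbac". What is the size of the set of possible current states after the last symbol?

3

Start: {s0}
read c: {s2, s3}
read b: {s0, s1, s2, s3}
read b: {s0, s1, s2, s3}
read b: {s0, s1, s2, s3}
read a: {s0, s3}
read c: {s1, s2, s3}
Final reachable set {s1, s2, s3} has 3 states.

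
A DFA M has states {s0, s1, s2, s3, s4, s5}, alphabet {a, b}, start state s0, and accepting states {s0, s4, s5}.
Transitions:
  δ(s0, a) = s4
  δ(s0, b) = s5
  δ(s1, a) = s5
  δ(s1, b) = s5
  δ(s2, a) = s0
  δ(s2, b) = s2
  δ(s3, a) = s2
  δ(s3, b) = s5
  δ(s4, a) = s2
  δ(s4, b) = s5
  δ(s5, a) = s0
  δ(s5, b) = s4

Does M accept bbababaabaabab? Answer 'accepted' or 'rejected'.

s0 --b--> s5
s5 --b--> s4
s4 --a--> s2
s2 --b--> s2
s2 --a--> s0
s0 --b--> s5
s5 --a--> s0
s0 --a--> s4
s4 --b--> s5
s5 --a--> s0
s0 --a--> s4
s4 --b--> s5
s5 --a--> s0
s0 --b--> s5
End in state s5, which is an accepting state.

accepted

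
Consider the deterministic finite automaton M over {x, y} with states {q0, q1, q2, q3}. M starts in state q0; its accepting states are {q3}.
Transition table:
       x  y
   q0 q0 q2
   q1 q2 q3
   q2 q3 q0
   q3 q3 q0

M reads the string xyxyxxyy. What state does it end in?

q0

q0 --x--> q0
q0 --y--> q2
q2 --x--> q3
q3 --y--> q0
q0 --x--> q0
q0 --x--> q0
q0 --y--> q2
q2 --y--> q0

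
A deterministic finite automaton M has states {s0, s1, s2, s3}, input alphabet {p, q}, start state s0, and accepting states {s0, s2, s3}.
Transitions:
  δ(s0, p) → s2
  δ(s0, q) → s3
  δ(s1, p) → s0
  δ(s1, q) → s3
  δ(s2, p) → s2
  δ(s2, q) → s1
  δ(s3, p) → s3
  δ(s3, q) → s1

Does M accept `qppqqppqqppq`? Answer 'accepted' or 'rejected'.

s0 --q--> s3
s3 --p--> s3
s3 --p--> s3
s3 --q--> s1
s1 --q--> s3
s3 --p--> s3
s3 --p--> s3
s3 --q--> s1
s1 --q--> s3
s3 --p--> s3
s3 --p--> s3
s3 --q--> s1
End in state s1, which is not an accepting state.

rejected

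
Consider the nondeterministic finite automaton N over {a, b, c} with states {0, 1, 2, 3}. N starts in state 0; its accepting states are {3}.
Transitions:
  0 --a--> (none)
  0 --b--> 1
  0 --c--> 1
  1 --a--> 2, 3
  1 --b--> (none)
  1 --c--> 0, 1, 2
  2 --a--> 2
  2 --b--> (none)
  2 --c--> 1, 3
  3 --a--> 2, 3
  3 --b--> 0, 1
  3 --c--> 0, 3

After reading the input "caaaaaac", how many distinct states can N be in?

3

Start: {0}
read c: {1}
read a: {2, 3}
read a: {2, 3}
read a: {2, 3}
read a: {2, 3}
read a: {2, 3}
read a: {2, 3}
read c: {0, 1, 3}
Final reachable set {0, 1, 3} has 3 states.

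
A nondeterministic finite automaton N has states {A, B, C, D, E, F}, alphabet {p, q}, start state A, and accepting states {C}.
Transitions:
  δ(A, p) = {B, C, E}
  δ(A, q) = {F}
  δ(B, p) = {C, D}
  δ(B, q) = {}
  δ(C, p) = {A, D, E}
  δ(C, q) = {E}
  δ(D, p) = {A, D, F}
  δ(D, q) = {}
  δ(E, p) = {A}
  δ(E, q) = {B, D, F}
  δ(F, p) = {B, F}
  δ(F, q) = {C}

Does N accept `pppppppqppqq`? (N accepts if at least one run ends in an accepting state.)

Start: {A}
read p: {B, C, E}
read p: {A, C, D, E}
read p: {A, B, C, D, E, F}
read p: {A, B, C, D, E, F}
read p: {A, B, C, D, E, F}
read p: {A, B, C, D, E, F}
read p: {A, B, C, D, E, F}
read q: {B, C, D, E, F}
read p: {A, B, C, D, E, F}
read p: {A, B, C, D, E, F}
read q: {B, C, D, E, F}
read q: {B, C, D, E, F}
Reachable ∩ accepting = {C} — nonempty.

accepted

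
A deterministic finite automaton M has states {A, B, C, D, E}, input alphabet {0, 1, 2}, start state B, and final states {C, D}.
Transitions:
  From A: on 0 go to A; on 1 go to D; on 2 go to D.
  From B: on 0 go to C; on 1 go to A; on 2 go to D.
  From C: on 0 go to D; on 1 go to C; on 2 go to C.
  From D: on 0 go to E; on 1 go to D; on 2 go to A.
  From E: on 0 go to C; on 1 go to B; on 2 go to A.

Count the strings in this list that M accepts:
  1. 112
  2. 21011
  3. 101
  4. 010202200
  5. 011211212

2

112: rejected
21011: rejected
101: accepted
010202200: rejected
011211212: accepted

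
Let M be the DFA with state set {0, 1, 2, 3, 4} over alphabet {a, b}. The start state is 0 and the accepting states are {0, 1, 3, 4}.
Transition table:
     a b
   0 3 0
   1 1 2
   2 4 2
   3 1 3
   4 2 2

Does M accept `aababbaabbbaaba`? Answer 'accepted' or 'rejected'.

0 --a--> 3
3 --a--> 1
1 --b--> 2
2 --a--> 4
4 --b--> 2
2 --b--> 2
2 --a--> 4
4 --a--> 2
2 --b--> 2
2 --b--> 2
2 --b--> 2
2 --a--> 4
4 --a--> 2
2 --b--> 2
2 --a--> 4
End in state 4, which is an accepting state.

accepted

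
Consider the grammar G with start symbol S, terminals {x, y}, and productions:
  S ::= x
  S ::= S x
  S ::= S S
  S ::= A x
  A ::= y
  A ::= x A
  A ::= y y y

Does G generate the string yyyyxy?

no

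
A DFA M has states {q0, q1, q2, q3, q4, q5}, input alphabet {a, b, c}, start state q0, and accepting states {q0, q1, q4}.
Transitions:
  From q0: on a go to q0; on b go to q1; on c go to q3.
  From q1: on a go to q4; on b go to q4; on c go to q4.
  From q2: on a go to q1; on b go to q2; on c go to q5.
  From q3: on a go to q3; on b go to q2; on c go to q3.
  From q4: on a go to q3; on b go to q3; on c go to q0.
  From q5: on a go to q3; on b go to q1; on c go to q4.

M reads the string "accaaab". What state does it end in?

q2

q0 --a--> q0
q0 --c--> q3
q3 --c--> q3
q3 --a--> q3
q3 --a--> q3
q3 --a--> q3
q3 --b--> q2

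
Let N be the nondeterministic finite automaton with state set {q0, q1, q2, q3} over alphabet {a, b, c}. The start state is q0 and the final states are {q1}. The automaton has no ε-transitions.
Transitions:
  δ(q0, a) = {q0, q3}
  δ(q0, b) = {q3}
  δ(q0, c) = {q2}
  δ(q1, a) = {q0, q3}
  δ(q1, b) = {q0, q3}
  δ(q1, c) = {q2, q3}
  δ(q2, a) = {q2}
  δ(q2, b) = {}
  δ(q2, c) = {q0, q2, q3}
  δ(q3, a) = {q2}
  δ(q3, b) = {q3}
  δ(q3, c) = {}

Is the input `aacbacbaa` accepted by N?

rejected

Start: {q0}
read a: {q0, q3}
read a: {q0, q2, q3}
read c: {q0, q2, q3}
read b: {q3}
read a: {q2}
read c: {q0, q2, q3}
read b: {q3}
read a: {q2}
read a: {q2}
Reachable ∩ accepting = {} — empty.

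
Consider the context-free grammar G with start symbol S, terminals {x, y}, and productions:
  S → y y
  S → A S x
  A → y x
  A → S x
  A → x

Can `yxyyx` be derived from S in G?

yes

S ⇒ ASx ⇒ yxSx ⇒ yxyyx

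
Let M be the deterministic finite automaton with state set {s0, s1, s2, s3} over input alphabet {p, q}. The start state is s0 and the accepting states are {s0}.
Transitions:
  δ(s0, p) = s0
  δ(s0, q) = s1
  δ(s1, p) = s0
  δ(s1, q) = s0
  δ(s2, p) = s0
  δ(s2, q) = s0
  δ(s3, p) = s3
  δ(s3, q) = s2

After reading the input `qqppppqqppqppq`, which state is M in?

s0 --q--> s1
s1 --q--> s0
s0 --p--> s0
s0 --p--> s0
s0 --p--> s0
s0 --p--> s0
s0 --q--> s1
s1 --q--> s0
s0 --p--> s0
s0 --p--> s0
s0 --q--> s1
s1 --p--> s0
s0 --p--> s0
s0 --q--> s1

s1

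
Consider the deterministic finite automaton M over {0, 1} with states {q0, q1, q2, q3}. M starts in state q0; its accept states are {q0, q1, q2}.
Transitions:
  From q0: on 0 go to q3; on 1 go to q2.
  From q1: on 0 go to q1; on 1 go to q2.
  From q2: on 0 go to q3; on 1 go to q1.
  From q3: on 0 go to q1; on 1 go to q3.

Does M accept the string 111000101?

rejected

q0 --1--> q2
q2 --1--> q1
q1 --1--> q2
q2 --0--> q3
q3 --0--> q1
q1 --0--> q1
q1 --1--> q2
q2 --0--> q3
q3 --1--> q3
End in state q3, which is not an accepting state.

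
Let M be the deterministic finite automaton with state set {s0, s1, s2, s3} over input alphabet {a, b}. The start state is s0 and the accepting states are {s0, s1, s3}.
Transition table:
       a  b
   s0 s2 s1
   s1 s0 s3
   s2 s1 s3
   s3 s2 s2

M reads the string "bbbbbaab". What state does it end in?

s1

s0 --b--> s1
s1 --b--> s3
s3 --b--> s2
s2 --b--> s3
s3 --b--> s2
s2 --a--> s1
s1 --a--> s0
s0 --b--> s1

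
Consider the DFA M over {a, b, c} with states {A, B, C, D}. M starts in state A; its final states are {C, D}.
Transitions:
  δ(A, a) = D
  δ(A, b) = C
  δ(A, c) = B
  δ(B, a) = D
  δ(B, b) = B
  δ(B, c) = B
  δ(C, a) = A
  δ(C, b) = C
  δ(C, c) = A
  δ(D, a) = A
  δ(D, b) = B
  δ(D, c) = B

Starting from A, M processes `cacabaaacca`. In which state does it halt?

D

A --c--> B
B --a--> D
D --c--> B
B --a--> D
D --b--> B
B --a--> D
D --a--> A
A --a--> D
D --c--> B
B --c--> B
B --a--> D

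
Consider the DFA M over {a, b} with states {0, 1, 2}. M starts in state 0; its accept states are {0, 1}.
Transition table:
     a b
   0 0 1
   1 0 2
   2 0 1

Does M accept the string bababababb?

rejected

0 --b--> 1
1 --a--> 0
0 --b--> 1
1 --a--> 0
0 --b--> 1
1 --a--> 0
0 --b--> 1
1 --a--> 0
0 --b--> 1
1 --b--> 2
End in state 2, which is not an accepting state.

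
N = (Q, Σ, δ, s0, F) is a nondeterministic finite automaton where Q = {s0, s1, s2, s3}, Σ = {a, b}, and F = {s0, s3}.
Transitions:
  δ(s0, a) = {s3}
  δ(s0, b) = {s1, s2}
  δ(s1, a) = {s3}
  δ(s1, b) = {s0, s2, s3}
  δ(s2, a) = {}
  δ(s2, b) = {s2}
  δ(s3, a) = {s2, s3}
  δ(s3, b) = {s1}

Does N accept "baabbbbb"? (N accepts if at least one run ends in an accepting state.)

Start: {s0}
read b: {s1, s2}
read a: {s3}
read a: {s2, s3}
read b: {s1, s2}
read b: {s0, s2, s3}
read b: {s1, s2}
read b: {s0, s2, s3}
read b: {s1, s2}
Reachable ∩ accepting = {} — empty.

rejected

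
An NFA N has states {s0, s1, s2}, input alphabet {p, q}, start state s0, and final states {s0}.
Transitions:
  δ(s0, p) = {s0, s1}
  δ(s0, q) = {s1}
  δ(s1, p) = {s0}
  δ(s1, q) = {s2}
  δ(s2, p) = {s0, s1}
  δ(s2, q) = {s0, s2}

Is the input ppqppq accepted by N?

rejected

Start: {s0}
read p: {s0, s1}
read p: {s0, s1}
read q: {s1, s2}
read p: {s0, s1}
read p: {s0, s1}
read q: {s1, s2}
Reachable ∩ accepting = {} — empty.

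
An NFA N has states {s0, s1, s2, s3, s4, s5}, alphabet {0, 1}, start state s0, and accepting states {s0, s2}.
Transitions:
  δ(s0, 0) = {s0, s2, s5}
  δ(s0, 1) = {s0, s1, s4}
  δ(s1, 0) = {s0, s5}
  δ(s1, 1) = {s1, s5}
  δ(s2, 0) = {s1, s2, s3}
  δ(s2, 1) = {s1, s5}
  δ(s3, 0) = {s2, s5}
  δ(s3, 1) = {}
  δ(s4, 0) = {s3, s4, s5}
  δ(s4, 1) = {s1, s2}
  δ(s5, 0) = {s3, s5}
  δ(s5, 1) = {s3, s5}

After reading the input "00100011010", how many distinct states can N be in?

6

Start: {s0}
read 0: {s0, s2, s5}
read 0: {s0, s1, s2, s3, s5}
read 1: {s0, s1, s3, s4, s5}
read 0: {s0, s2, s3, s4, s5}
read 0: {s0, s1, s2, s3, s4, s5}
read 0: {s0, s1, s2, s3, s4, s5}
read 1: {s0, s1, s2, s3, s4, s5}
read 1: {s0, s1, s2, s3, s4, s5}
read 0: {s0, s1, s2, s3, s4, s5}
read 1: {s0, s1, s2, s3, s4, s5}
read 0: {s0, s1, s2, s3, s4, s5}
Final reachable set {s0, s1, s2, s3, s4, s5} has 6 states.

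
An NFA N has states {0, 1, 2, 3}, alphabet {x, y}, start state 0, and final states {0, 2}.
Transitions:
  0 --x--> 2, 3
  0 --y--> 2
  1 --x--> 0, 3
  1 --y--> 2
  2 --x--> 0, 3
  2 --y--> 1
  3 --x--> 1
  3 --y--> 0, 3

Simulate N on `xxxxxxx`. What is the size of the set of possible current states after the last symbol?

4

Start: {0}
read x: {2, 3}
read x: {0, 1, 3}
read x: {0, 1, 2, 3}
read x: {0, 1, 2, 3}
read x: {0, 1, 2, 3}
read x: {0, 1, 2, 3}
read x: {0, 1, 2, 3}
Final reachable set {0, 1, 2, 3} has 4 states.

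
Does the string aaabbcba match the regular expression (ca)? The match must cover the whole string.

no

No split of aaabbcba into u·v has c matching u and a matching v.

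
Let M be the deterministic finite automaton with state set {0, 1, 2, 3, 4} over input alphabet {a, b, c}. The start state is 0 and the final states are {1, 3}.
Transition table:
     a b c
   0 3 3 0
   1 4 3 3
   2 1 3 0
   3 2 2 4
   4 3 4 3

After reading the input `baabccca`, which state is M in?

3

0 --b--> 3
3 --a--> 2
2 --a--> 1
1 --b--> 3
3 --c--> 4
4 --c--> 3
3 --c--> 4
4 --a--> 3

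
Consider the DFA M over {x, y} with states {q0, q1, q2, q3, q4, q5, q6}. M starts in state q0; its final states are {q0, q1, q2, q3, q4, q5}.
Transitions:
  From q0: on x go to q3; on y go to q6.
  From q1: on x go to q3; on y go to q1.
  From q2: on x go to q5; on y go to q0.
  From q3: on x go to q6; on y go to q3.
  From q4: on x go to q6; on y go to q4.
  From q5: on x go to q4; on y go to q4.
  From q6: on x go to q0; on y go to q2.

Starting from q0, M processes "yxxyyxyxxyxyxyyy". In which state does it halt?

q4

q0 --y--> q6
q6 --x--> q0
q0 --x--> q3
q3 --y--> q3
q3 --y--> q3
q3 --x--> q6
q6 --y--> q2
q2 --x--> q5
q5 --x--> q4
q4 --y--> q4
q4 --x--> q6
q6 --y--> q2
q2 --x--> q5
q5 --y--> q4
q4 --y--> q4
q4 --y--> q4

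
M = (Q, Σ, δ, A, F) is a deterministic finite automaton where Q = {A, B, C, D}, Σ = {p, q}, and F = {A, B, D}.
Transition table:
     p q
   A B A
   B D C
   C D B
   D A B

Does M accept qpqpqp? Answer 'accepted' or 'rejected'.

A --q--> A
A --p--> B
B --q--> C
C --p--> D
D --q--> B
B --p--> D
End in state D, which is an accepting state.

accepted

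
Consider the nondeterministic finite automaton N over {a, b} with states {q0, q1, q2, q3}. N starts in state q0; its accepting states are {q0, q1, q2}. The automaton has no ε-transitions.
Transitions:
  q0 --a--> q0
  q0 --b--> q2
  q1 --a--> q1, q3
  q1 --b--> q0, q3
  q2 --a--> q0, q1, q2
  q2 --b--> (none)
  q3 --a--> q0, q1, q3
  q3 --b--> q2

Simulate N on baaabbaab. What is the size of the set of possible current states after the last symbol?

Start: {q0}
read b: {q2}
read a: {q0, q1, q2}
read a: {q0, q1, q2, q3}
read a: {q0, q1, q2, q3}
read b: {q0, q2, q3}
read b: {q2}
read a: {q0, q1, q2}
read a: {q0, q1, q2, q3}
read b: {q0, q2, q3}
Final reachable set {q0, q2, q3} has 3 states.

3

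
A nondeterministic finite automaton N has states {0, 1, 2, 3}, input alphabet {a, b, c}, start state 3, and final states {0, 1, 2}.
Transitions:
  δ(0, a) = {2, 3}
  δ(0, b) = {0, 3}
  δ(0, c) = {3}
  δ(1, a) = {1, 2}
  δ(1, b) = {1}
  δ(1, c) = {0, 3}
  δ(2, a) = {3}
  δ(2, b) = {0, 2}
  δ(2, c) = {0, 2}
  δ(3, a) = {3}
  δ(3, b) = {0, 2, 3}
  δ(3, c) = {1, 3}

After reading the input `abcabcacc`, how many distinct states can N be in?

Start: {3}
read a: {3}
read b: {0, 2, 3}
read c: {0, 1, 2, 3}
read a: {1, 2, 3}
read b: {0, 1, 2, 3}
read c: {0, 1, 2, 3}
read a: {1, 2, 3}
read c: {0, 1, 2, 3}
read c: {0, 1, 2, 3}
Final reachable set {0, 1, 2, 3} has 4 states.

4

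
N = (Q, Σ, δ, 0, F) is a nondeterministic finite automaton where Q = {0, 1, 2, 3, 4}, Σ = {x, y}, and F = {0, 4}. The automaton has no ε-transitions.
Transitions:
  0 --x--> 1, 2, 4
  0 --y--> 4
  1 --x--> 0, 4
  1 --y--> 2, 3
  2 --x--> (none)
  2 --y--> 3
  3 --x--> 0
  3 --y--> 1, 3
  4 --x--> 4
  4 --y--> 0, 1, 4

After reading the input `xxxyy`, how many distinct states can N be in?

Start: {0}
read x: {1, 2, 4}
read x: {0, 4}
read x: {1, 2, 4}
read y: {0, 1, 2, 3, 4}
read y: {0, 1, 2, 3, 4}
Final reachable set {0, 1, 2, 3, 4} has 5 states.

5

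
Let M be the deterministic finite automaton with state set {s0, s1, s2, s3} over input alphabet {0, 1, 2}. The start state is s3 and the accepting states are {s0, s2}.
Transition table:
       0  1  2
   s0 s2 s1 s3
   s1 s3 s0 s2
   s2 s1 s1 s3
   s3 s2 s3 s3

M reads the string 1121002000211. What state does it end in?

s3

s3 --1--> s3
s3 --1--> s3
s3 --2--> s3
s3 --1--> s3
s3 --0--> s2
s2 --0--> s1
s1 --2--> s2
s2 --0--> s1
s1 --0--> s3
s3 --0--> s2
s2 --2--> s3
s3 --1--> s3
s3 --1--> s3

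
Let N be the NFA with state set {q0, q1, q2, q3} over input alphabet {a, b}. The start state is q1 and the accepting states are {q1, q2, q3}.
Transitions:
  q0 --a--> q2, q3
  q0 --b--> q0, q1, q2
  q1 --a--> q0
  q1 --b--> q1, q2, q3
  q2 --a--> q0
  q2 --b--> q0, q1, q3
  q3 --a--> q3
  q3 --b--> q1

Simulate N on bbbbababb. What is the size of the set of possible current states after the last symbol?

Start: {q1}
read b: {q1, q2, q3}
read b: {q0, q1, q2, q3}
read b: {q0, q1, q2, q3}
read b: {q0, q1, q2, q3}
read a: {q0, q2, q3}
read b: {q0, q1, q2, q3}
read a: {q0, q2, q3}
read b: {q0, q1, q2, q3}
read b: {q0, q1, q2, q3}
Final reachable set {q0, q1, q2, q3} has 4 states.

4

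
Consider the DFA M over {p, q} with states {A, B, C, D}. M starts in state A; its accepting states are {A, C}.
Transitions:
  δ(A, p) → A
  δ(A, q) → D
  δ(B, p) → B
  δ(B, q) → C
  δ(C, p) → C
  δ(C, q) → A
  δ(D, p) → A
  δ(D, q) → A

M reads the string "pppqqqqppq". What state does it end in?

A --p--> A
A --p--> A
A --p--> A
A --q--> D
D --q--> A
A --q--> D
D --q--> A
A --p--> A
A --p--> A
A --q--> D

D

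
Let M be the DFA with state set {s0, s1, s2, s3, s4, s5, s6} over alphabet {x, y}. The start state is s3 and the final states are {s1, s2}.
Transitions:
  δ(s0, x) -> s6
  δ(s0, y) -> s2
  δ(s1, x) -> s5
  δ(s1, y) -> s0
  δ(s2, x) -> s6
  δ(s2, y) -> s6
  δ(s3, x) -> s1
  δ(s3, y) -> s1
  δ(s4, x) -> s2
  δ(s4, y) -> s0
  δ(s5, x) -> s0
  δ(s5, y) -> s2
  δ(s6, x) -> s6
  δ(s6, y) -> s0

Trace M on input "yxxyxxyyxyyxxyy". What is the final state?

s2

s3 --y--> s1
s1 --x--> s5
s5 --x--> s0
s0 --y--> s2
s2 --x--> s6
s6 --x--> s6
s6 --y--> s0
s0 --y--> s2
s2 --x--> s6
s6 --y--> s0
s0 --y--> s2
s2 --x--> s6
s6 --x--> s6
s6 --y--> s0
s0 --y--> s2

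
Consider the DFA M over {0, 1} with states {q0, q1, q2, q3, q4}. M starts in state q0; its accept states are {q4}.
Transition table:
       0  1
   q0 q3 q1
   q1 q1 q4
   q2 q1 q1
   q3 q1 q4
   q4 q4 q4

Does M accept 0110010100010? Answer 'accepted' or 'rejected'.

q0 --0--> q3
q3 --1--> q4
q4 --1--> q4
q4 --0--> q4
q4 --0--> q4
q4 --1--> q4
q4 --0--> q4
q4 --1--> q4
q4 --0--> q4
q4 --0--> q4
q4 --0--> q4
q4 --1--> q4
q4 --0--> q4
End in state q4, which is an accepting state.

accepted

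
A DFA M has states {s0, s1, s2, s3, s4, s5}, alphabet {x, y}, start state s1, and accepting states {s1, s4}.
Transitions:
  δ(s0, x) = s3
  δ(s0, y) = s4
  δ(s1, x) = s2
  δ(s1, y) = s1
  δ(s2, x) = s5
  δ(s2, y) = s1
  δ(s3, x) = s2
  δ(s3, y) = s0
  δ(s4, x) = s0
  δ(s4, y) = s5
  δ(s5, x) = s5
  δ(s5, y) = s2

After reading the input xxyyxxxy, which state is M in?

s2

s1 --x--> s2
s2 --x--> s5
s5 --y--> s2
s2 --y--> s1
s1 --x--> s2
s2 --x--> s5
s5 --x--> s5
s5 --y--> s2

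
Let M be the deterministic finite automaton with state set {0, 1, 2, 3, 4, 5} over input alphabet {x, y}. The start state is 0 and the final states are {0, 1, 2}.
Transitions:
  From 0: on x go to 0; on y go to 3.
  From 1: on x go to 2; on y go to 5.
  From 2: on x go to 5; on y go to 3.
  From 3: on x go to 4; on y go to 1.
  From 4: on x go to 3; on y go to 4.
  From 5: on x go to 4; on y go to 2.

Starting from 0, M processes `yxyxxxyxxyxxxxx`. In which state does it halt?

0 --y--> 3
3 --x--> 4
4 --y--> 4
4 --x--> 3
3 --x--> 4
4 --x--> 3
3 --y--> 1
1 --x--> 2
2 --x--> 5
5 --y--> 2
2 --x--> 5
5 --x--> 4
4 --x--> 3
3 --x--> 4
4 --x--> 3

3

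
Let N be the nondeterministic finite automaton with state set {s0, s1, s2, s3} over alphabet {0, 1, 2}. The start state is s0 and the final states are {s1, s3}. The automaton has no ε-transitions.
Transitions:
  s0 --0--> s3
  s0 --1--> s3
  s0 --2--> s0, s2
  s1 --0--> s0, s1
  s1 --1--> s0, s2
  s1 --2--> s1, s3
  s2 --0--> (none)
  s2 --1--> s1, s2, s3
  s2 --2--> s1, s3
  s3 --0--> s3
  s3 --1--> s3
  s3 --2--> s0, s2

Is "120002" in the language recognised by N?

Start: {s0}
read 1: {s3}
read 2: {s0, s2}
read 0: {s3}
read 0: {s3}
read 0: {s3}
read 2: {s0, s2}
Reachable ∩ accepting = {} — empty.

rejected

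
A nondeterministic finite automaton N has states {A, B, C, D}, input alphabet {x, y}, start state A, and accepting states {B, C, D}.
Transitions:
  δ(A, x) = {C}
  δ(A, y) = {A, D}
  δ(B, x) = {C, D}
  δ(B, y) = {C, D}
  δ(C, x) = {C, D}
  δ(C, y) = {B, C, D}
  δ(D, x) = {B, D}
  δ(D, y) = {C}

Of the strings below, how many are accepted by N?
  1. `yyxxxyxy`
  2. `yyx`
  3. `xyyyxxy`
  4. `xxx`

4

`yyxxxyxy`: accepted
`yyx`: accepted
`xyyyxxy`: accepted
`xxx`: accepted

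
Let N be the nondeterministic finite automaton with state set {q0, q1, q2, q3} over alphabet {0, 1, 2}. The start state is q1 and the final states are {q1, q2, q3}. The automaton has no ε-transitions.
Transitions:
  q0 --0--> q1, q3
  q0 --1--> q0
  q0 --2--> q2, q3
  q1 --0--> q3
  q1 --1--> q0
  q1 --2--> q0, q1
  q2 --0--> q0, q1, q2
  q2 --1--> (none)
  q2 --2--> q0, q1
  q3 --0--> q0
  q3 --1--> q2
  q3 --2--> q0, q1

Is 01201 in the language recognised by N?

accepted

Start: {q1}
read 0: {q3}
read 1: {q2}
read 2: {q0, q1}
read 0: {q1, q3}
read 1: {q0, q2}
Reachable ∩ accepting = {q2} — nonempty.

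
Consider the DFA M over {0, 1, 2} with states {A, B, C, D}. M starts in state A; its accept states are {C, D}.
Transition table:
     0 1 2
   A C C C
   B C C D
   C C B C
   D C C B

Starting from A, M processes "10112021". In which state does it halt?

B

A --1--> C
C --0--> C
C --1--> B
B --1--> C
C --2--> C
C --0--> C
C --2--> C
C --1--> B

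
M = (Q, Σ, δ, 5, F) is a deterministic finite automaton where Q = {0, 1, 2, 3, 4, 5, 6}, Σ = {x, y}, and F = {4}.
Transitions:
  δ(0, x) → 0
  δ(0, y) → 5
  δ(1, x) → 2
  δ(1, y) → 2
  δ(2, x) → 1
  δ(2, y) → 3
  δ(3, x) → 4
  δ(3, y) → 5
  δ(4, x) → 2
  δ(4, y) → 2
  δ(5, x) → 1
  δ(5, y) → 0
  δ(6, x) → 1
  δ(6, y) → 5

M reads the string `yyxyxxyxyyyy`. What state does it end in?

0

5 --y--> 0
0 --y--> 5
5 --x--> 1
1 --y--> 2
2 --x--> 1
1 --x--> 2
2 --y--> 3
3 --x--> 4
4 --y--> 2
2 --y--> 3
3 --y--> 5
5 --y--> 0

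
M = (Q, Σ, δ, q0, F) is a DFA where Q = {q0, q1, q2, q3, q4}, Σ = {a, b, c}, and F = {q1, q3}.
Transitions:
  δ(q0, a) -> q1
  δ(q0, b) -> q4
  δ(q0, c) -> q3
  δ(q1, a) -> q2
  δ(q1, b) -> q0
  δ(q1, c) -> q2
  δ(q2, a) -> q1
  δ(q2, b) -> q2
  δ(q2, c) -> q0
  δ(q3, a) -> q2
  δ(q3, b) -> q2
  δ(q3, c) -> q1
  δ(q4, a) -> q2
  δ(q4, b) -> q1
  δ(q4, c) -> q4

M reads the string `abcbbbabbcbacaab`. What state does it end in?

q2

q0 --a--> q1
q1 --b--> q0
q0 --c--> q3
q3 --b--> q2
q2 --b--> q2
q2 --b--> q2
q2 --a--> q1
q1 --b--> q0
q0 --b--> q4
q4 --c--> q4
q4 --b--> q1
q1 --a--> q2
q2 --c--> q0
q0 --a--> q1
q1 --a--> q2
q2 --b--> q2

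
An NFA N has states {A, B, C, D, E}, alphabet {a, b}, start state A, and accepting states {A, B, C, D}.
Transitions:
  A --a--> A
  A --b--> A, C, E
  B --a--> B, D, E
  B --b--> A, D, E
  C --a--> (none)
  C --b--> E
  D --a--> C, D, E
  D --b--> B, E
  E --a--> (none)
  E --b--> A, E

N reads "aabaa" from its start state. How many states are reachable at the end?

Start: {A}
read a: {A}
read a: {A}
read b: {A, C, E}
read a: {A}
read a: {A}
Final reachable set {A} has 1 state.

1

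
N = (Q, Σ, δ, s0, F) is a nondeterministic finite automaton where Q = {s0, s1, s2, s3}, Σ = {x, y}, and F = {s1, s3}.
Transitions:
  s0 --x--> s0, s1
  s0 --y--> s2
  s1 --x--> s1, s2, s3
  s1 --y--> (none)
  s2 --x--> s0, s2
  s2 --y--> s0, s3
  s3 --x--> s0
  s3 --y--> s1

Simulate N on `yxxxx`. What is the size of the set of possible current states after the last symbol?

Start: {s0}
read y: {s2}
read x: {s0, s2}
read x: {s0, s1, s2}
read x: {s0, s1, s2, s3}
read x: {s0, s1, s2, s3}
Final reachable set {s0, s1, s2, s3} has 4 states.

4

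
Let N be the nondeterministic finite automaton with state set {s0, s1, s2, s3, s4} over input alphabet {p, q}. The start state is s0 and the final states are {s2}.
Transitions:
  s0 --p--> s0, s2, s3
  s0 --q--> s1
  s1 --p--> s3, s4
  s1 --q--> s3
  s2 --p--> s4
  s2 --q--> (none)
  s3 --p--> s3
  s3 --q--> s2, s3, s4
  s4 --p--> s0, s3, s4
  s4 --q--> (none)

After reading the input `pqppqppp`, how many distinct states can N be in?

4

Start: {s0}
read p: {s0, s2, s3}
read q: {s1, s2, s3, s4}
read p: {s0, s3, s4}
read p: {s0, s2, s3, s4}
read q: {s1, s2, s3, s4}
read p: {s0, s3, s4}
read p: {s0, s2, s3, s4}
read p: {s0, s2, s3, s4}
Final reachable set {s0, s2, s3, s4} has 4 states.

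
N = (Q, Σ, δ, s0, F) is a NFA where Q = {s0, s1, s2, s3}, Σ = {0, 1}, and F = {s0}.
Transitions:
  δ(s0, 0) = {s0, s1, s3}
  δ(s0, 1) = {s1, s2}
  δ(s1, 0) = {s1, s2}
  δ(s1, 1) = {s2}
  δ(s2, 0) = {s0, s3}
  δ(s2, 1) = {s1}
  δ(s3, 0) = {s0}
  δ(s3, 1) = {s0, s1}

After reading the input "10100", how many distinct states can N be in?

Start: {s0}
read 1: {s1, s2}
read 0: {s0, s1, s2, s3}
read 1: {s0, s1, s2}
read 0: {s0, s1, s2, s3}
read 0: {s0, s1, s2, s3}
Final reachable set {s0, s1, s2, s3} has 4 states.

4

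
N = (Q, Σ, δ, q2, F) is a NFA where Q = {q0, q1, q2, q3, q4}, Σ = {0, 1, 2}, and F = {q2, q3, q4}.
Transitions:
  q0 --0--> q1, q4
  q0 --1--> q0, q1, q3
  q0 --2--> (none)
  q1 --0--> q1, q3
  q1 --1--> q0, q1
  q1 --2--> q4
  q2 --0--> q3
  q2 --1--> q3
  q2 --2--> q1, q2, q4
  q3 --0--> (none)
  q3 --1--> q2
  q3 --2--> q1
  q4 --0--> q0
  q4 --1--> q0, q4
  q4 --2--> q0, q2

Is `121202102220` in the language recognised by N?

rejected

Start: {q2}
read 1: {q3}
read 2: {q1}
read 1: {q0, q1}
read 2: {q4}
read 0: {q0}
read 2: {}
The reachable set is empty and stays empty for the remaining 6 symbols.
Reachable ∩ accepting = {} — empty.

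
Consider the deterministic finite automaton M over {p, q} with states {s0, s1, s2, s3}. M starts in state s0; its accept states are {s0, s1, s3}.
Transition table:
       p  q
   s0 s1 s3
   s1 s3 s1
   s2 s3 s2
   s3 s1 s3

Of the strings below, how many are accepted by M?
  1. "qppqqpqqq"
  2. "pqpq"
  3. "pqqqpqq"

3

"qppqqpqqq": accepted
"pqpq": accepted
"pqqqpqq": accepted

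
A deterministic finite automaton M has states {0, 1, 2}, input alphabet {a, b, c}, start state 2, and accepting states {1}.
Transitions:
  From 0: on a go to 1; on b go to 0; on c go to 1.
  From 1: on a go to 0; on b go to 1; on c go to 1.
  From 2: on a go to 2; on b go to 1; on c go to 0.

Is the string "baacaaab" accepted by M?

rejected

2 --b--> 1
1 --a--> 0
0 --a--> 1
1 --c--> 1
1 --a--> 0
0 --a--> 1
1 --a--> 0
0 --b--> 0
End in state 0, which is not an accepting state.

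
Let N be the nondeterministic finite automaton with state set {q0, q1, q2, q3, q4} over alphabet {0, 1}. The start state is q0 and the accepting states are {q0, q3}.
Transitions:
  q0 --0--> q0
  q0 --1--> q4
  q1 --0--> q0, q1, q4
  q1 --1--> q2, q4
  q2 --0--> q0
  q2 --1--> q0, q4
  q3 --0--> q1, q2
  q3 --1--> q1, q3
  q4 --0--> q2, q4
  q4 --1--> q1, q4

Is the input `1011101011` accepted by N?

Start: {q0}
read 1: {q4}
read 0: {q2, q4}
read 1: {q0, q1, q4}
read 1: {q1, q2, q4}
read 1: {q0, q1, q2, q4}
read 0: {q0, q1, q2, q4}
read 1: {q0, q1, q2, q4}
read 0: {q0, q1, q2, q4}
read 1: {q0, q1, q2, q4}
read 1: {q0, q1, q2, q4}
Reachable ∩ accepting = {q0} — nonempty.

accepted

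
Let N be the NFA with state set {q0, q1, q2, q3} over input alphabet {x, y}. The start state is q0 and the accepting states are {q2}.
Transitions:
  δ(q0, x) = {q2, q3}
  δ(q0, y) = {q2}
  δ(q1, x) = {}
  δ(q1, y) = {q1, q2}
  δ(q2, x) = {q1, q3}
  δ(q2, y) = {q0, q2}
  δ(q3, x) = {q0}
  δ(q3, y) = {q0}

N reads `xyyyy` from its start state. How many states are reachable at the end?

Start: {q0}
read x: {q2, q3}
read y: {q0, q2}
read y: {q0, q2}
read y: {q0, q2}
read y: {q0, q2}
Final reachable set {q0, q2} has 2 states.

2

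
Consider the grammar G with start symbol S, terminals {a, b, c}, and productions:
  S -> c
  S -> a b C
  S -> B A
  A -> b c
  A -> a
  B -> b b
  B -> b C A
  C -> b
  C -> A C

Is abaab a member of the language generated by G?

yes

S ⇒ abC ⇒ abAC ⇒ abaC ⇒ abaAC ⇒ abaaC ⇒ abaab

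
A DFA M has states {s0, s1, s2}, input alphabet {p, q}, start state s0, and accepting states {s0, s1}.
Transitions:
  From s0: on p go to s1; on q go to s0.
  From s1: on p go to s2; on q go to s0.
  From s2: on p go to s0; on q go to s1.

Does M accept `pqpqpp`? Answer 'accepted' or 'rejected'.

rejected

s0 --p--> s1
s1 --q--> s0
s0 --p--> s1
s1 --q--> s0
s0 --p--> s1
s1 --p--> s2
End in state s2, which is not an accepting state.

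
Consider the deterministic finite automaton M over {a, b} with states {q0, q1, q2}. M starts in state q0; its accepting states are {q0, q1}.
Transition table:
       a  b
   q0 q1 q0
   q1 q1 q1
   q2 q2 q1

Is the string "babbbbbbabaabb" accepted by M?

accepted

q0 --b--> q0
q0 --a--> q1
q1 --b--> q1
q1 --b--> q1
q1 --b--> q1
q1 --b--> q1
q1 --b--> q1
q1 --b--> q1
q1 --a--> q1
q1 --b--> q1
q1 --a--> q1
q1 --a--> q1
q1 --b--> q1
q1 --b--> q1
End in state q1, which is an accepting state.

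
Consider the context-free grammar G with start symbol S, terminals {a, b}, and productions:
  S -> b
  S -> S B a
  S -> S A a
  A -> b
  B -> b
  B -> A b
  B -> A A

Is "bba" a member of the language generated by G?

yes

S ⇒ SAa ⇒ bAa ⇒ bba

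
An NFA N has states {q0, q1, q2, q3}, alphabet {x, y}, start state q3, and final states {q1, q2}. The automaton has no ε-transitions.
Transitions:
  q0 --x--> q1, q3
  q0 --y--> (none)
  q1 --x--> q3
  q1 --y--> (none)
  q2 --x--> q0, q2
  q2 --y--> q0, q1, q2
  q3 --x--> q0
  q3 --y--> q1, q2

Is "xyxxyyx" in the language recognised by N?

rejected

Start: {q3}
read x: {q0}
read y: {}
The reachable set is empty and stays empty for the remaining 5 symbols.
Reachable ∩ accepting = {} — empty.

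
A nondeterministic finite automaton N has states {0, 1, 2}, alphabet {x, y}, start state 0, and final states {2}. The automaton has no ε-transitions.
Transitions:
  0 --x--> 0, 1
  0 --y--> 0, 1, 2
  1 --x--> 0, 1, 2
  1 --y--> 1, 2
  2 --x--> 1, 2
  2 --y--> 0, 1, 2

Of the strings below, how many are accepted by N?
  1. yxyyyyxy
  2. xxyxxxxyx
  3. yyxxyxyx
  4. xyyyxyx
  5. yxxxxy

yxyyyyxy: accepted
xxyxxxxyx: accepted
yyxxyxyx: accepted
xyyyxyx: accepted
yxxxxy: accepted

5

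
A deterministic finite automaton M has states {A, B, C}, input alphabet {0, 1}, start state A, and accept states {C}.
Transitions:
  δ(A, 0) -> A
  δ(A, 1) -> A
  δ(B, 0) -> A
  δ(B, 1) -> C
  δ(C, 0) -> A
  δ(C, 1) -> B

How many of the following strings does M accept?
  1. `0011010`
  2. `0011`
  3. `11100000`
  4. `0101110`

`0011010`: rejected
`0011`: rejected
`11100000`: rejected
`0101110`: rejected

0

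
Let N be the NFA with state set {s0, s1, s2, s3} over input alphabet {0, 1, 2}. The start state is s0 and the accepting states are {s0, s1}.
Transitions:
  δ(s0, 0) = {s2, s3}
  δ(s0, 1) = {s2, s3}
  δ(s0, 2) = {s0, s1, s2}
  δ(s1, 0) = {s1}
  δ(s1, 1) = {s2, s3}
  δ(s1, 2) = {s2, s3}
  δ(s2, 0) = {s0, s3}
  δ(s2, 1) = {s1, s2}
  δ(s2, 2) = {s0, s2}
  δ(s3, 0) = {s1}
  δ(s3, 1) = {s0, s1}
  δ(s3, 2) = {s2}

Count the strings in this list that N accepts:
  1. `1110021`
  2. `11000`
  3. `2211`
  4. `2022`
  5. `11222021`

5

`1110021`: accepted
`11000`: accepted
`2211`: accepted
`2022`: accepted
`11222021`: accepted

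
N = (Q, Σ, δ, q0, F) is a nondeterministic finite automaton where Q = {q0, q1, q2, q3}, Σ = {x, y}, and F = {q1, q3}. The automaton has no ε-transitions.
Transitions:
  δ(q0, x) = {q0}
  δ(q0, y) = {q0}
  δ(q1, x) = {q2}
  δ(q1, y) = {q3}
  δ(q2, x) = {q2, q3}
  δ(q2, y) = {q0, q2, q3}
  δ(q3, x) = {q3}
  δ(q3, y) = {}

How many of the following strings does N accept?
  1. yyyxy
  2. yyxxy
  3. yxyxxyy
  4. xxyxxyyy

yyyxy: rejected
yyxxy: rejected
yxyxxyy: rejected
xxyxxyyy: rejected

0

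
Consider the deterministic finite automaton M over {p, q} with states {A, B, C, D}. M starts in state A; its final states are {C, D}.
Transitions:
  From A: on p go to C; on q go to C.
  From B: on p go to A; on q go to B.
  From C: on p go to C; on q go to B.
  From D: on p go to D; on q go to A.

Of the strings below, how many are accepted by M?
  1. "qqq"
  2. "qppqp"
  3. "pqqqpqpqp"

"qqq": rejected
"qppqp": rejected
"pqqqpqpqp": rejected

0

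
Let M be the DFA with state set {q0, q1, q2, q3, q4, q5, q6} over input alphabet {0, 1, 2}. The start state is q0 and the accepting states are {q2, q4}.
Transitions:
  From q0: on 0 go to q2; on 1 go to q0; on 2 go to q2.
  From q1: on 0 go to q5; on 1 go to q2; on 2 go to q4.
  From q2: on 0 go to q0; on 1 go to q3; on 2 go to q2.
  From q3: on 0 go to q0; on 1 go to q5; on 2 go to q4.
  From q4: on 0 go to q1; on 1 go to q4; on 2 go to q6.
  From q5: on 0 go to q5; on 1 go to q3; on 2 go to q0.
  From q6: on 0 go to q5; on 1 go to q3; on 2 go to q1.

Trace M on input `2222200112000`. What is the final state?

q0 --2--> q2
q2 --2--> q2
q2 --2--> q2
q2 --2--> q2
q2 --2--> q2
q2 --0--> q0
q0 --0--> q2
q2 --1--> q3
q3 --1--> q5
q5 --2--> q0
q0 --0--> q2
q2 --0--> q0
q0 --0--> q2

q2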